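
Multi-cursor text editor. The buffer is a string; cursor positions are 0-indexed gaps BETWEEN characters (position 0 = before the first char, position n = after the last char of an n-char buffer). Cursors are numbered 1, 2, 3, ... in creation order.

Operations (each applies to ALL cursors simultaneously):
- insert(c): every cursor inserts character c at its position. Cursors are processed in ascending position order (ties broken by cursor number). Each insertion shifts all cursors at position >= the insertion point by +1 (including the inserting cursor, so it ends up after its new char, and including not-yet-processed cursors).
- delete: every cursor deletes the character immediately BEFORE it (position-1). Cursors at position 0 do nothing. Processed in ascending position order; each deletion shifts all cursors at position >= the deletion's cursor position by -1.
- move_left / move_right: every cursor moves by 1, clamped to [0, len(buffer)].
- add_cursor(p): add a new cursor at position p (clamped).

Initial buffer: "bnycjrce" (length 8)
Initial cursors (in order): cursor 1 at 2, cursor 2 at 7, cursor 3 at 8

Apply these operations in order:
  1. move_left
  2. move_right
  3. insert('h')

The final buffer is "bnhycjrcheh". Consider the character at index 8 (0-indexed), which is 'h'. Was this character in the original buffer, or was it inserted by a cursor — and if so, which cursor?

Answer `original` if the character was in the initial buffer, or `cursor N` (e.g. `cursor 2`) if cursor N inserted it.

Answer: cursor 2

Derivation:
After op 1 (move_left): buffer="bnycjrce" (len 8), cursors c1@1 c2@6 c3@7, authorship ........
After op 2 (move_right): buffer="bnycjrce" (len 8), cursors c1@2 c2@7 c3@8, authorship ........
After op 3 (insert('h')): buffer="bnhycjrcheh" (len 11), cursors c1@3 c2@9 c3@11, authorship ..1.....2.3
Authorship (.=original, N=cursor N): . . 1 . . . . . 2 . 3
Index 8: author = 2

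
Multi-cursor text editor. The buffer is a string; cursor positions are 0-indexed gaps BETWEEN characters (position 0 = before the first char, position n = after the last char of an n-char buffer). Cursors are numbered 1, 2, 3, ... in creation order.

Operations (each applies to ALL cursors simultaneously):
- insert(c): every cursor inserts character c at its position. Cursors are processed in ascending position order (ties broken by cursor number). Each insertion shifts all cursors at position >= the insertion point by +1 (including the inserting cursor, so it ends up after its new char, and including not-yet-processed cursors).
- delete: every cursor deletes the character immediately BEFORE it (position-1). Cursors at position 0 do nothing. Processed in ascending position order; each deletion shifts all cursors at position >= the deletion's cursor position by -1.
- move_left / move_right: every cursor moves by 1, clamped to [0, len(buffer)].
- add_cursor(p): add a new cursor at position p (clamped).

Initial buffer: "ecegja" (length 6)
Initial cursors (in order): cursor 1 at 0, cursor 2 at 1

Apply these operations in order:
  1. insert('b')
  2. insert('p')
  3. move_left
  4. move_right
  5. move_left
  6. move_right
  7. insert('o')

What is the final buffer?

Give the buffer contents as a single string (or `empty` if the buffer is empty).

After op 1 (insert('b')): buffer="bebcegja" (len 8), cursors c1@1 c2@3, authorship 1.2.....
After op 2 (insert('p')): buffer="bpebpcegja" (len 10), cursors c1@2 c2@5, authorship 11.22.....
After op 3 (move_left): buffer="bpebpcegja" (len 10), cursors c1@1 c2@4, authorship 11.22.....
After op 4 (move_right): buffer="bpebpcegja" (len 10), cursors c1@2 c2@5, authorship 11.22.....
After op 5 (move_left): buffer="bpebpcegja" (len 10), cursors c1@1 c2@4, authorship 11.22.....
After op 6 (move_right): buffer="bpebpcegja" (len 10), cursors c1@2 c2@5, authorship 11.22.....
After op 7 (insert('o')): buffer="bpoebpocegja" (len 12), cursors c1@3 c2@7, authorship 111.222.....

Answer: bpoebpocegja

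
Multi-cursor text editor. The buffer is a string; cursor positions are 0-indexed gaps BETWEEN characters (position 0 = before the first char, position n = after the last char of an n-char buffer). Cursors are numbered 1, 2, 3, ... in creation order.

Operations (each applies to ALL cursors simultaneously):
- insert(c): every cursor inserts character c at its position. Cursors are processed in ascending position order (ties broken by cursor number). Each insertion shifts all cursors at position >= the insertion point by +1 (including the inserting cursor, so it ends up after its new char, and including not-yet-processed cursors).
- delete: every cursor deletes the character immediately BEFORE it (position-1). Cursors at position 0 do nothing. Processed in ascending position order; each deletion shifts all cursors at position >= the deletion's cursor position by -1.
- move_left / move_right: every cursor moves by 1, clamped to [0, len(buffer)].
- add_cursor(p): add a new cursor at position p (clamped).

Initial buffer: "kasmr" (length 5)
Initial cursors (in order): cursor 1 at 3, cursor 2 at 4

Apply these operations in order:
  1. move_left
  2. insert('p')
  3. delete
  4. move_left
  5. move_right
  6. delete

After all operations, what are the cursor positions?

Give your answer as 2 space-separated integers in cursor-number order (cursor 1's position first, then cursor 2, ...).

Answer: 1 1

Derivation:
After op 1 (move_left): buffer="kasmr" (len 5), cursors c1@2 c2@3, authorship .....
After op 2 (insert('p')): buffer="kapspmr" (len 7), cursors c1@3 c2@5, authorship ..1.2..
After op 3 (delete): buffer="kasmr" (len 5), cursors c1@2 c2@3, authorship .....
After op 4 (move_left): buffer="kasmr" (len 5), cursors c1@1 c2@2, authorship .....
After op 5 (move_right): buffer="kasmr" (len 5), cursors c1@2 c2@3, authorship .....
After op 6 (delete): buffer="kmr" (len 3), cursors c1@1 c2@1, authorship ...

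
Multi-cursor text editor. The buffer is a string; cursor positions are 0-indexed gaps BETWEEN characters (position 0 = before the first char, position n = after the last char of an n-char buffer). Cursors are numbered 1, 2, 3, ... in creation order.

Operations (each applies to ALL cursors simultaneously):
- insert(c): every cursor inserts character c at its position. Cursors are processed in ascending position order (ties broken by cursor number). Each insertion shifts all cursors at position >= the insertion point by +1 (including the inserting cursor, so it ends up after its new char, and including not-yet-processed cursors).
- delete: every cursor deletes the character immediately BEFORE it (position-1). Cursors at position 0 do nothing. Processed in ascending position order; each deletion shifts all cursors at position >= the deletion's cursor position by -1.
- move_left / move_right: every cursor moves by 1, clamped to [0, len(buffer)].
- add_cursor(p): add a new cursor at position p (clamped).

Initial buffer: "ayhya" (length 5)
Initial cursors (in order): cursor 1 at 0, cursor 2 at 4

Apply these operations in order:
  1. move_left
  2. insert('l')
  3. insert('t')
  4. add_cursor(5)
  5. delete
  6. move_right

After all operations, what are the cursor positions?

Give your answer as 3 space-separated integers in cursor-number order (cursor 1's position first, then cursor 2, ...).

Answer: 2 5 4

Derivation:
After op 1 (move_left): buffer="ayhya" (len 5), cursors c1@0 c2@3, authorship .....
After op 2 (insert('l')): buffer="layhlya" (len 7), cursors c1@1 c2@5, authorship 1...2..
After op 3 (insert('t')): buffer="ltayhltya" (len 9), cursors c1@2 c2@7, authorship 11...22..
After op 4 (add_cursor(5)): buffer="ltayhltya" (len 9), cursors c1@2 c3@5 c2@7, authorship 11...22..
After op 5 (delete): buffer="laylya" (len 6), cursors c1@1 c3@3 c2@4, authorship 1..2..
After op 6 (move_right): buffer="laylya" (len 6), cursors c1@2 c3@4 c2@5, authorship 1..2..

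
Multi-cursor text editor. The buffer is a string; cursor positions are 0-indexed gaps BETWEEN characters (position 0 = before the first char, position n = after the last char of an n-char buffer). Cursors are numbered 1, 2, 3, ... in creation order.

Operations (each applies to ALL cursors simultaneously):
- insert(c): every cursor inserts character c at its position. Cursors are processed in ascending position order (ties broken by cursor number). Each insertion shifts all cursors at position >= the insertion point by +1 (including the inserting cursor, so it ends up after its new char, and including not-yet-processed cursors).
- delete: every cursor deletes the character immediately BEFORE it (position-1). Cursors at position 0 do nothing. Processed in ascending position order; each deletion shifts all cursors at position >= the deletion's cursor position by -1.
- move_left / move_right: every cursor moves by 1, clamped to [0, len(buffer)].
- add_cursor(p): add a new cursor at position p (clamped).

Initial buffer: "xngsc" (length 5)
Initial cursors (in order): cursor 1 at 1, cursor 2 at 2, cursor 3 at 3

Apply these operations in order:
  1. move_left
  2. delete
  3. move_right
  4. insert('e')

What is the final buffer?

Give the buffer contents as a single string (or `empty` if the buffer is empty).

Answer: geeesc

Derivation:
After op 1 (move_left): buffer="xngsc" (len 5), cursors c1@0 c2@1 c3@2, authorship .....
After op 2 (delete): buffer="gsc" (len 3), cursors c1@0 c2@0 c3@0, authorship ...
After op 3 (move_right): buffer="gsc" (len 3), cursors c1@1 c2@1 c3@1, authorship ...
After op 4 (insert('e')): buffer="geeesc" (len 6), cursors c1@4 c2@4 c3@4, authorship .123..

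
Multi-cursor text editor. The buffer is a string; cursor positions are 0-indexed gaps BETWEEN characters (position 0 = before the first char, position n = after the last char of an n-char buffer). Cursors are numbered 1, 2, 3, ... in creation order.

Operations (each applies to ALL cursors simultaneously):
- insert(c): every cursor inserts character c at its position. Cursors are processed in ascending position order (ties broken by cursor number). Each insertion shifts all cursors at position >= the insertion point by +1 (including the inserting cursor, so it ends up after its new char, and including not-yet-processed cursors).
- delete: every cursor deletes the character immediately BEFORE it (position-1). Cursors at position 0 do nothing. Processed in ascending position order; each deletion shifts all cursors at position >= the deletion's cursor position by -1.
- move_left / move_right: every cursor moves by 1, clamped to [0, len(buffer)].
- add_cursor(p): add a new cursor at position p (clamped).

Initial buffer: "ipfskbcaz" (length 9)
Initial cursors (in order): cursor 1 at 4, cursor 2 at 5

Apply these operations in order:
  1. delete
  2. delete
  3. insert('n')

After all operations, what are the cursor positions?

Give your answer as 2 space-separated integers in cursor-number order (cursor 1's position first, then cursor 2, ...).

After op 1 (delete): buffer="ipfbcaz" (len 7), cursors c1@3 c2@3, authorship .......
After op 2 (delete): buffer="ibcaz" (len 5), cursors c1@1 c2@1, authorship .....
After op 3 (insert('n')): buffer="innbcaz" (len 7), cursors c1@3 c2@3, authorship .12....

Answer: 3 3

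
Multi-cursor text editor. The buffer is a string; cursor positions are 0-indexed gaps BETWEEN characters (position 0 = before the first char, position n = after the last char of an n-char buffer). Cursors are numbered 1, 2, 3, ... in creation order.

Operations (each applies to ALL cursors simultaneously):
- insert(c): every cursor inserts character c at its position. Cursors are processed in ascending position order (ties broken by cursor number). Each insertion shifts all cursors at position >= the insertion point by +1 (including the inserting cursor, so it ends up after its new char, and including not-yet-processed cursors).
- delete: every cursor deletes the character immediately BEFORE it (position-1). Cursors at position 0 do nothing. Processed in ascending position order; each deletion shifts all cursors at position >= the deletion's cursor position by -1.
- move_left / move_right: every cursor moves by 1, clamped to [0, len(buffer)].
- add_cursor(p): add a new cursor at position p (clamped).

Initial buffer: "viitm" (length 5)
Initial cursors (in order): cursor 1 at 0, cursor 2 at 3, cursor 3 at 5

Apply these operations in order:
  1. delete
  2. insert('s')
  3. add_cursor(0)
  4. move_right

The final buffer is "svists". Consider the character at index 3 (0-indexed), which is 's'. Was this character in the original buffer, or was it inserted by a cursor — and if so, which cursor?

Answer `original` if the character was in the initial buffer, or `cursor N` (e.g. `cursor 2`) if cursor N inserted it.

After op 1 (delete): buffer="vit" (len 3), cursors c1@0 c2@2 c3@3, authorship ...
After op 2 (insert('s')): buffer="svists" (len 6), cursors c1@1 c2@4 c3@6, authorship 1..2.3
After op 3 (add_cursor(0)): buffer="svists" (len 6), cursors c4@0 c1@1 c2@4 c3@6, authorship 1..2.3
After op 4 (move_right): buffer="svists" (len 6), cursors c4@1 c1@2 c2@5 c3@6, authorship 1..2.3
Authorship (.=original, N=cursor N): 1 . . 2 . 3
Index 3: author = 2

Answer: cursor 2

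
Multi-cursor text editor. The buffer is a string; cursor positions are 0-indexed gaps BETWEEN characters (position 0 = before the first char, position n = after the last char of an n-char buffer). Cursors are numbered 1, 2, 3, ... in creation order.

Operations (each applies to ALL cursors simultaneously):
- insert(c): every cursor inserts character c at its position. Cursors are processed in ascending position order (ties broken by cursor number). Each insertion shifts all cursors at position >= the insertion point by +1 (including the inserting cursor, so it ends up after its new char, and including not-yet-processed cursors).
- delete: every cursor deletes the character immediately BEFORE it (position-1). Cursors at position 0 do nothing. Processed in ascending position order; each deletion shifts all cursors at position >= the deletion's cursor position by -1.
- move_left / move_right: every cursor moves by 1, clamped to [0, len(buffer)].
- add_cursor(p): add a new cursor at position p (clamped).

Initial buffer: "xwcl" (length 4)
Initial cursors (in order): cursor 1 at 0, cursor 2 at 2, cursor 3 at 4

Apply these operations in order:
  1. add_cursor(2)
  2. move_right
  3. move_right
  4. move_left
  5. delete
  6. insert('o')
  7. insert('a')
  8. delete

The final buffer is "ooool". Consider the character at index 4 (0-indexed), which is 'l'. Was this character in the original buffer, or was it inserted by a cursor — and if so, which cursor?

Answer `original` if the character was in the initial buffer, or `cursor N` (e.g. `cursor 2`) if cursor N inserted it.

After op 1 (add_cursor(2)): buffer="xwcl" (len 4), cursors c1@0 c2@2 c4@2 c3@4, authorship ....
After op 2 (move_right): buffer="xwcl" (len 4), cursors c1@1 c2@3 c4@3 c3@4, authorship ....
After op 3 (move_right): buffer="xwcl" (len 4), cursors c1@2 c2@4 c3@4 c4@4, authorship ....
After op 4 (move_left): buffer="xwcl" (len 4), cursors c1@1 c2@3 c3@3 c4@3, authorship ....
After op 5 (delete): buffer="l" (len 1), cursors c1@0 c2@0 c3@0 c4@0, authorship .
After op 6 (insert('o')): buffer="ooool" (len 5), cursors c1@4 c2@4 c3@4 c4@4, authorship 1234.
After op 7 (insert('a')): buffer="ooooaaaal" (len 9), cursors c1@8 c2@8 c3@8 c4@8, authorship 12341234.
After op 8 (delete): buffer="ooool" (len 5), cursors c1@4 c2@4 c3@4 c4@4, authorship 1234.
Authorship (.=original, N=cursor N): 1 2 3 4 .
Index 4: author = original

Answer: original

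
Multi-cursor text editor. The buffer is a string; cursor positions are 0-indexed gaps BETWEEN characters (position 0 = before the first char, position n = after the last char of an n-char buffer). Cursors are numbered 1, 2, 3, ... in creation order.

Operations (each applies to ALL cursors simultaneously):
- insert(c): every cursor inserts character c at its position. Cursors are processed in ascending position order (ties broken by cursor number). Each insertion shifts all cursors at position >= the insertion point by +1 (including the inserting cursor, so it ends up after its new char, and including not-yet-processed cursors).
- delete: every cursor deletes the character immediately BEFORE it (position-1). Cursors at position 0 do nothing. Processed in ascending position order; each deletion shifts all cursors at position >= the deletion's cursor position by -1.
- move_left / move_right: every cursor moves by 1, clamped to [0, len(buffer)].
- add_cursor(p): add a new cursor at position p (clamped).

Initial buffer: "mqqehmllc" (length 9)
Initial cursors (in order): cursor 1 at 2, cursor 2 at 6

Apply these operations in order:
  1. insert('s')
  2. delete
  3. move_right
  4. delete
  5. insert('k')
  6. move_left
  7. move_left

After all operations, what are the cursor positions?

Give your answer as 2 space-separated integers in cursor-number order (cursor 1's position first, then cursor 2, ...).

After op 1 (insert('s')): buffer="mqsqehmsllc" (len 11), cursors c1@3 c2@8, authorship ..1....2...
After op 2 (delete): buffer="mqqehmllc" (len 9), cursors c1@2 c2@6, authorship .........
After op 3 (move_right): buffer="mqqehmllc" (len 9), cursors c1@3 c2@7, authorship .........
After op 4 (delete): buffer="mqehmlc" (len 7), cursors c1@2 c2@5, authorship .......
After op 5 (insert('k')): buffer="mqkehmklc" (len 9), cursors c1@3 c2@7, authorship ..1...2..
After op 6 (move_left): buffer="mqkehmklc" (len 9), cursors c1@2 c2@6, authorship ..1...2..
After op 7 (move_left): buffer="mqkehmklc" (len 9), cursors c1@1 c2@5, authorship ..1...2..

Answer: 1 5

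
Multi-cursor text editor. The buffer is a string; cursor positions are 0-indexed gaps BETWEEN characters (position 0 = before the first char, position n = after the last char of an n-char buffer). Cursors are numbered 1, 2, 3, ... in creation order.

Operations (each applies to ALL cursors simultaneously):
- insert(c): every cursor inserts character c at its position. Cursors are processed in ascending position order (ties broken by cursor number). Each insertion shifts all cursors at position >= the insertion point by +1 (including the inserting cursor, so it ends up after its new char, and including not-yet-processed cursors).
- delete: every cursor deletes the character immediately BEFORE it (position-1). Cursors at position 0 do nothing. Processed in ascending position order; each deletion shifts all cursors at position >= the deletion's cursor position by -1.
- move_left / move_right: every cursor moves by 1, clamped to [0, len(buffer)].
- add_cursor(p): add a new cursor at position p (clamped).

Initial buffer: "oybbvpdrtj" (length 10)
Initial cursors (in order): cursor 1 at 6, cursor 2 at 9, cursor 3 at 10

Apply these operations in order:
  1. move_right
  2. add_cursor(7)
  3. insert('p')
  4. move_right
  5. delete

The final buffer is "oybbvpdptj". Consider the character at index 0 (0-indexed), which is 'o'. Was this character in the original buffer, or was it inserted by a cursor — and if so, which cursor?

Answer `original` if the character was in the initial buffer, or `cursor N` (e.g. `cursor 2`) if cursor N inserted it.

Answer: original

Derivation:
After op 1 (move_right): buffer="oybbvpdrtj" (len 10), cursors c1@7 c2@10 c3@10, authorship ..........
After op 2 (add_cursor(7)): buffer="oybbvpdrtj" (len 10), cursors c1@7 c4@7 c2@10 c3@10, authorship ..........
After op 3 (insert('p')): buffer="oybbvpdpprtjpp" (len 14), cursors c1@9 c4@9 c2@14 c3@14, authorship .......14...23
After op 4 (move_right): buffer="oybbvpdpprtjpp" (len 14), cursors c1@10 c4@10 c2@14 c3@14, authorship .......14...23
After op 5 (delete): buffer="oybbvpdptj" (len 10), cursors c1@8 c4@8 c2@10 c3@10, authorship .......1..
Authorship (.=original, N=cursor N): . . . . . . . 1 . .
Index 0: author = original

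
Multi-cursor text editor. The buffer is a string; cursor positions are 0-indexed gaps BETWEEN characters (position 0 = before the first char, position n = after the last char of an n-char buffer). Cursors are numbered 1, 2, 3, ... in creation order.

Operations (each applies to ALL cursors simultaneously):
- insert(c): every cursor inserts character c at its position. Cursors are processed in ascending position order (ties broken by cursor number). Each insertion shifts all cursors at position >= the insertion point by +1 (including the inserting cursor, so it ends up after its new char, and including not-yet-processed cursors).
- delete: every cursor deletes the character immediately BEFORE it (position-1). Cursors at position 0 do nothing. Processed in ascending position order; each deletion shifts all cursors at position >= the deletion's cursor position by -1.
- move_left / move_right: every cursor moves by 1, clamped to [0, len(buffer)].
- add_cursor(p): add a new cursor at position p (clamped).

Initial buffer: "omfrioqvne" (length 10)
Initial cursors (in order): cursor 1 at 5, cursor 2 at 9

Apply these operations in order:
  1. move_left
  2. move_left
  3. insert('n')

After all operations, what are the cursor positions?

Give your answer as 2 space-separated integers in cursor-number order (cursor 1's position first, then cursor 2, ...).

Answer: 4 9

Derivation:
After op 1 (move_left): buffer="omfrioqvne" (len 10), cursors c1@4 c2@8, authorship ..........
After op 2 (move_left): buffer="omfrioqvne" (len 10), cursors c1@3 c2@7, authorship ..........
After op 3 (insert('n')): buffer="omfnrioqnvne" (len 12), cursors c1@4 c2@9, authorship ...1....2...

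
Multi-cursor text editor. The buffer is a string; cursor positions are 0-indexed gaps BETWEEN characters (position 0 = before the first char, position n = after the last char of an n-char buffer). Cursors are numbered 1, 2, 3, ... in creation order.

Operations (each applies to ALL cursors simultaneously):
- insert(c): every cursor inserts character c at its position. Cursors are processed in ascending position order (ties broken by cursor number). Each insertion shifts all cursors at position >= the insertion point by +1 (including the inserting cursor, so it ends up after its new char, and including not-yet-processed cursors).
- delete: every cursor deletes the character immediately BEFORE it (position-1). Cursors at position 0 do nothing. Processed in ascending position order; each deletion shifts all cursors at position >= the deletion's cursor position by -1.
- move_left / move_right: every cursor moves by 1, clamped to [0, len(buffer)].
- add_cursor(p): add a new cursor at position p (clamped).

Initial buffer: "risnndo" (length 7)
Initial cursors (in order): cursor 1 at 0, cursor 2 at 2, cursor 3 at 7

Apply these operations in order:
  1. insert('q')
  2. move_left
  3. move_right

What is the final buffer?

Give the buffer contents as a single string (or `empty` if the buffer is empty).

Answer: qriqsnndoq

Derivation:
After op 1 (insert('q')): buffer="qriqsnndoq" (len 10), cursors c1@1 c2@4 c3@10, authorship 1..2.....3
After op 2 (move_left): buffer="qriqsnndoq" (len 10), cursors c1@0 c2@3 c3@9, authorship 1..2.....3
After op 3 (move_right): buffer="qriqsnndoq" (len 10), cursors c1@1 c2@4 c3@10, authorship 1..2.....3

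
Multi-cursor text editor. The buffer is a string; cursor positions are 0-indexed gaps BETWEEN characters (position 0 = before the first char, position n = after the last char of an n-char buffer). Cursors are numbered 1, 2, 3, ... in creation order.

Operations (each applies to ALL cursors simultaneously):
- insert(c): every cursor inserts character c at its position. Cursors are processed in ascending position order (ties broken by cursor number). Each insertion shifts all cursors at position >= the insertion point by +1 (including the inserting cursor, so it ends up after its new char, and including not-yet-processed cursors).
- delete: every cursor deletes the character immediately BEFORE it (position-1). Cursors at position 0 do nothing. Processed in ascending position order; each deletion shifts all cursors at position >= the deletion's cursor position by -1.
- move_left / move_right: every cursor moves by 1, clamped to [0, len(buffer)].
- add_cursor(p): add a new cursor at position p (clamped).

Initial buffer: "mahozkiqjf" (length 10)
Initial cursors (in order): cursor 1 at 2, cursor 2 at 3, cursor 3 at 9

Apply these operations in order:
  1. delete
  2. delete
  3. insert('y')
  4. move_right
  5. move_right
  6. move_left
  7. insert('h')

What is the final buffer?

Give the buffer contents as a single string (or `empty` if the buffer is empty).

After op 1 (delete): buffer="mozkiqf" (len 7), cursors c1@1 c2@1 c3@6, authorship .......
After op 2 (delete): buffer="ozkif" (len 5), cursors c1@0 c2@0 c3@4, authorship .....
After op 3 (insert('y')): buffer="yyozkiyf" (len 8), cursors c1@2 c2@2 c3@7, authorship 12....3.
After op 4 (move_right): buffer="yyozkiyf" (len 8), cursors c1@3 c2@3 c3@8, authorship 12....3.
After op 5 (move_right): buffer="yyozkiyf" (len 8), cursors c1@4 c2@4 c3@8, authorship 12....3.
After op 6 (move_left): buffer="yyozkiyf" (len 8), cursors c1@3 c2@3 c3@7, authorship 12....3.
After op 7 (insert('h')): buffer="yyohhzkiyhf" (len 11), cursors c1@5 c2@5 c3@10, authorship 12.12...33.

Answer: yyohhzkiyhf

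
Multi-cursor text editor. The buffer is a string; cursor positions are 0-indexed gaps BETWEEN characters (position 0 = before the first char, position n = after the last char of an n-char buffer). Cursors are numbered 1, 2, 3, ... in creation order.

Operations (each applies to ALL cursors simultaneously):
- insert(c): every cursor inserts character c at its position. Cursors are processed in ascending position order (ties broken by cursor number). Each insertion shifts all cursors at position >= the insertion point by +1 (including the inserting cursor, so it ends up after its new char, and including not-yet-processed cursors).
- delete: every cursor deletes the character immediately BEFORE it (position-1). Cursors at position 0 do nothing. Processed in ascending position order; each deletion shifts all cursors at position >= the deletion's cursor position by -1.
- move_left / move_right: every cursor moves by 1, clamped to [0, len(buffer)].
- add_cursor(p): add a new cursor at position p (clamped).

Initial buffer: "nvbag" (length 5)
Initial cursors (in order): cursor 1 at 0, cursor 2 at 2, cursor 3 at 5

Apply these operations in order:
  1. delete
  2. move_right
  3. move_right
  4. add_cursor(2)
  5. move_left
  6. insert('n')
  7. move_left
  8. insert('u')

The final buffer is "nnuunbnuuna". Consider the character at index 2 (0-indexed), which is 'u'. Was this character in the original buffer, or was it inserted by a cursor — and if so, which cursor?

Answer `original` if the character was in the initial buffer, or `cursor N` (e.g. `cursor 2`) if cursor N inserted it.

Answer: cursor 1

Derivation:
After op 1 (delete): buffer="nba" (len 3), cursors c1@0 c2@1 c3@3, authorship ...
After op 2 (move_right): buffer="nba" (len 3), cursors c1@1 c2@2 c3@3, authorship ...
After op 3 (move_right): buffer="nba" (len 3), cursors c1@2 c2@3 c3@3, authorship ...
After op 4 (add_cursor(2)): buffer="nba" (len 3), cursors c1@2 c4@2 c2@3 c3@3, authorship ...
After op 5 (move_left): buffer="nba" (len 3), cursors c1@1 c4@1 c2@2 c3@2, authorship ...
After op 6 (insert('n')): buffer="nnnbnna" (len 7), cursors c1@3 c4@3 c2@6 c3@6, authorship .14.23.
After op 7 (move_left): buffer="nnnbnna" (len 7), cursors c1@2 c4@2 c2@5 c3@5, authorship .14.23.
After op 8 (insert('u')): buffer="nnuunbnuuna" (len 11), cursors c1@4 c4@4 c2@9 c3@9, authorship .1144.2233.
Authorship (.=original, N=cursor N): . 1 1 4 4 . 2 2 3 3 .
Index 2: author = 1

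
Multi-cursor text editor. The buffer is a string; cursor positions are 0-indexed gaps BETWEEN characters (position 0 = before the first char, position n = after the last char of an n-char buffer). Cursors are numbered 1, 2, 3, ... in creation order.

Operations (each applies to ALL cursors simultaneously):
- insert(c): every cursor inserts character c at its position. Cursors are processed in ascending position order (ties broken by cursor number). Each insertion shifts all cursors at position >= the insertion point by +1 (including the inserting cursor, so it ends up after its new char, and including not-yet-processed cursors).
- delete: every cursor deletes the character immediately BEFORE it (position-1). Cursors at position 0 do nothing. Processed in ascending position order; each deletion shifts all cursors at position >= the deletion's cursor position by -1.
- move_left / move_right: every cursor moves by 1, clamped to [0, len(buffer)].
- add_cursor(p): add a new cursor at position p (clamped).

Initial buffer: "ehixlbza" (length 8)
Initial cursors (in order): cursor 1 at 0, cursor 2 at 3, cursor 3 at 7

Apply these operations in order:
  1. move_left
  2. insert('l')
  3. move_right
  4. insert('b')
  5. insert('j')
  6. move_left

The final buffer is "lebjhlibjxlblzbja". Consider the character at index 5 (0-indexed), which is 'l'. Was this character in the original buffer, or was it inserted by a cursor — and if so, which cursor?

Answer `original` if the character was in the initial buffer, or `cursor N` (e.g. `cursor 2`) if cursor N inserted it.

Answer: cursor 2

Derivation:
After op 1 (move_left): buffer="ehixlbza" (len 8), cursors c1@0 c2@2 c3@6, authorship ........
After op 2 (insert('l')): buffer="lehlixlblza" (len 11), cursors c1@1 c2@4 c3@9, authorship 1..2....3..
After op 3 (move_right): buffer="lehlixlblza" (len 11), cursors c1@2 c2@5 c3@10, authorship 1..2....3..
After op 4 (insert('b')): buffer="lebhlibxlblzba" (len 14), cursors c1@3 c2@7 c3@13, authorship 1.1.2.2...3.3.
After op 5 (insert('j')): buffer="lebjhlibjxlblzbja" (len 17), cursors c1@4 c2@9 c3@16, authorship 1.11.2.22...3.33.
After op 6 (move_left): buffer="lebjhlibjxlblzbja" (len 17), cursors c1@3 c2@8 c3@15, authorship 1.11.2.22...3.33.
Authorship (.=original, N=cursor N): 1 . 1 1 . 2 . 2 2 . . . 3 . 3 3 .
Index 5: author = 2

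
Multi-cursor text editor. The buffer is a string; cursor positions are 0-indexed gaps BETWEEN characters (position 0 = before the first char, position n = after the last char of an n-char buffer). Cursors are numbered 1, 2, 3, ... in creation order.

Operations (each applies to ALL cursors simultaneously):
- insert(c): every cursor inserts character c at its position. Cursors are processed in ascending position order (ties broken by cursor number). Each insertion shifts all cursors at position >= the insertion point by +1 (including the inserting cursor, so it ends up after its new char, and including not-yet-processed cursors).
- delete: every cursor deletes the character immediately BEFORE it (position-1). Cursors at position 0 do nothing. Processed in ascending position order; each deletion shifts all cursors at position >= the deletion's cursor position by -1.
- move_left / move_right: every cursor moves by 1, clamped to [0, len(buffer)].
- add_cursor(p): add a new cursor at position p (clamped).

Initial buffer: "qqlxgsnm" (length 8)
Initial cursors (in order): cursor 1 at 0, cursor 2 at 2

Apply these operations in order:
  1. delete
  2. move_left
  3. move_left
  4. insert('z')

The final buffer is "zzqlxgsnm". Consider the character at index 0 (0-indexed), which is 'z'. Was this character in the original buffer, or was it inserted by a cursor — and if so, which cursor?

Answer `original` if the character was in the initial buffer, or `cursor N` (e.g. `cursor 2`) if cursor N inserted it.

Answer: cursor 1

Derivation:
After op 1 (delete): buffer="qlxgsnm" (len 7), cursors c1@0 c2@1, authorship .......
After op 2 (move_left): buffer="qlxgsnm" (len 7), cursors c1@0 c2@0, authorship .......
After op 3 (move_left): buffer="qlxgsnm" (len 7), cursors c1@0 c2@0, authorship .......
After op 4 (insert('z')): buffer="zzqlxgsnm" (len 9), cursors c1@2 c2@2, authorship 12.......
Authorship (.=original, N=cursor N): 1 2 . . . . . . .
Index 0: author = 1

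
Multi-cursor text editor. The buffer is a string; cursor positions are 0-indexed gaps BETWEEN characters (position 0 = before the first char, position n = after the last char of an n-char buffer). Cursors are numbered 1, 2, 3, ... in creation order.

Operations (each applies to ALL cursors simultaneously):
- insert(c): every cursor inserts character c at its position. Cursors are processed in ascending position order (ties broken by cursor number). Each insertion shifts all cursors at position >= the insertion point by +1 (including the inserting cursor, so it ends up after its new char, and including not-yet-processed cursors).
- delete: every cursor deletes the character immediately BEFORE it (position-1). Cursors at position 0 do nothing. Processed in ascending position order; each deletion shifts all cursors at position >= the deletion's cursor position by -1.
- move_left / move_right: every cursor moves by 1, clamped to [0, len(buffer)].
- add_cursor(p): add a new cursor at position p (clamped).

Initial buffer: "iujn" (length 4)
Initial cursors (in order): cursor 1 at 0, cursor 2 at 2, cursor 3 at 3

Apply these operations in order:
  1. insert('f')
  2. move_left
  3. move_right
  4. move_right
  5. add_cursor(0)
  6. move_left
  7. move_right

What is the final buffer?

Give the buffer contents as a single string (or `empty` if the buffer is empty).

Answer: fiufjfn

Derivation:
After op 1 (insert('f')): buffer="fiufjfn" (len 7), cursors c1@1 c2@4 c3@6, authorship 1..2.3.
After op 2 (move_left): buffer="fiufjfn" (len 7), cursors c1@0 c2@3 c3@5, authorship 1..2.3.
After op 3 (move_right): buffer="fiufjfn" (len 7), cursors c1@1 c2@4 c3@6, authorship 1..2.3.
After op 4 (move_right): buffer="fiufjfn" (len 7), cursors c1@2 c2@5 c3@7, authorship 1..2.3.
After op 5 (add_cursor(0)): buffer="fiufjfn" (len 7), cursors c4@0 c1@2 c2@5 c3@7, authorship 1..2.3.
After op 6 (move_left): buffer="fiufjfn" (len 7), cursors c4@0 c1@1 c2@4 c3@6, authorship 1..2.3.
After op 7 (move_right): buffer="fiufjfn" (len 7), cursors c4@1 c1@2 c2@5 c3@7, authorship 1..2.3.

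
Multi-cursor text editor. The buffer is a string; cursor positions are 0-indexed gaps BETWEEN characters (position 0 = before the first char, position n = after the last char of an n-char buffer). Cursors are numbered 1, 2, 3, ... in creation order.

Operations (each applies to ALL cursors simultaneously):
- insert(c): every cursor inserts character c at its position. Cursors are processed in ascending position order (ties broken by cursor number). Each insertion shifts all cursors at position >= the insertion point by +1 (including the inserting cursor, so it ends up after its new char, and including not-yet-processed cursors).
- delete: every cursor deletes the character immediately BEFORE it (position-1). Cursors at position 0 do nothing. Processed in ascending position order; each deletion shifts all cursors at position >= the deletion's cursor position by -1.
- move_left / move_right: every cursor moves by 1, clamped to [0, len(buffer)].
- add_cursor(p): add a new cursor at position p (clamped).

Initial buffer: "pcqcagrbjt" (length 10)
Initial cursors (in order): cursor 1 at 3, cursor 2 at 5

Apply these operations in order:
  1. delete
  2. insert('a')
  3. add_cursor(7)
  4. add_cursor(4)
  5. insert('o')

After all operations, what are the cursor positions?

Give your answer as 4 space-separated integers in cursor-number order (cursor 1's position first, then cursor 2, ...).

After op 1 (delete): buffer="pccgrbjt" (len 8), cursors c1@2 c2@3, authorship ........
After op 2 (insert('a')): buffer="pcacagrbjt" (len 10), cursors c1@3 c2@5, authorship ..1.2.....
After op 3 (add_cursor(7)): buffer="pcacagrbjt" (len 10), cursors c1@3 c2@5 c3@7, authorship ..1.2.....
After op 4 (add_cursor(4)): buffer="pcacagrbjt" (len 10), cursors c1@3 c4@4 c2@5 c3@7, authorship ..1.2.....
After op 5 (insert('o')): buffer="pcaocoaogrobjt" (len 14), cursors c1@4 c4@6 c2@8 c3@11, authorship ..11.422..3...

Answer: 4 8 11 6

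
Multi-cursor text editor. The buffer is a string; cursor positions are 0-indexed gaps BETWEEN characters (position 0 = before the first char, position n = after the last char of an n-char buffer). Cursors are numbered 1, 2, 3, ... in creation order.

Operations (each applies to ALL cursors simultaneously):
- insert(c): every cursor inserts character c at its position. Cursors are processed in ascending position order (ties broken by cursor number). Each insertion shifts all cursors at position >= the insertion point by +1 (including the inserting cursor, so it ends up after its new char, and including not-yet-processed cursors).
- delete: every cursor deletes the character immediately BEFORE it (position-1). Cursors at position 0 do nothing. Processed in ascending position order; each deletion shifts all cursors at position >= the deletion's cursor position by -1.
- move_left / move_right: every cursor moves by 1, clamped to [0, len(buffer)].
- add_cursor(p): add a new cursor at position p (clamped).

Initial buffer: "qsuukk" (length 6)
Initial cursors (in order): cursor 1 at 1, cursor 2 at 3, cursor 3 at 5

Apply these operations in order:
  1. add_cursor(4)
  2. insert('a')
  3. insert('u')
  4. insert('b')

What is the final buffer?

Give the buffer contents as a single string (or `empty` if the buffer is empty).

After op 1 (add_cursor(4)): buffer="qsuukk" (len 6), cursors c1@1 c2@3 c4@4 c3@5, authorship ......
After op 2 (insert('a')): buffer="qasuauakak" (len 10), cursors c1@2 c2@5 c4@7 c3@9, authorship .1..2.4.3.
After op 3 (insert('u')): buffer="qausuauuaukauk" (len 14), cursors c1@3 c2@7 c4@10 c3@13, authorship .11..22.44.33.
After op 4 (insert('b')): buffer="qaubsuaubuaubkaubk" (len 18), cursors c1@4 c2@9 c4@13 c3@17, authorship .111..222.444.333.

Answer: qaubsuaubuaubkaubk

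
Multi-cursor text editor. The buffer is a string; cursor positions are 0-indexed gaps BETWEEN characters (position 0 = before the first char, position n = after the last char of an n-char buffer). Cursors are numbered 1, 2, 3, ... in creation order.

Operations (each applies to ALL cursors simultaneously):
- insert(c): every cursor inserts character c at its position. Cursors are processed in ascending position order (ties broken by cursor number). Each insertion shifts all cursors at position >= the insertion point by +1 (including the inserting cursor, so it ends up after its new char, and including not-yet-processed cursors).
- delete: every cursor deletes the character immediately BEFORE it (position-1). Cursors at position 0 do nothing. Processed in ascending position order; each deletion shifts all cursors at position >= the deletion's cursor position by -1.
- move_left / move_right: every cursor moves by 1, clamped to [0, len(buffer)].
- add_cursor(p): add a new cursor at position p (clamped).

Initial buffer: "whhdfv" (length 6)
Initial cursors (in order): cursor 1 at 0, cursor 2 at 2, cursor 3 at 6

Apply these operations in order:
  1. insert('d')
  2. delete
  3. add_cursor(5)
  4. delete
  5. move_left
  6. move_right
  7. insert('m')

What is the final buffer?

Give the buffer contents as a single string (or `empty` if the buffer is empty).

After op 1 (insert('d')): buffer="dwhdhdfvd" (len 9), cursors c1@1 c2@4 c3@9, authorship 1..2....3
After op 2 (delete): buffer="whhdfv" (len 6), cursors c1@0 c2@2 c3@6, authorship ......
After op 3 (add_cursor(5)): buffer="whhdfv" (len 6), cursors c1@0 c2@2 c4@5 c3@6, authorship ......
After op 4 (delete): buffer="whd" (len 3), cursors c1@0 c2@1 c3@3 c4@3, authorship ...
After op 5 (move_left): buffer="whd" (len 3), cursors c1@0 c2@0 c3@2 c4@2, authorship ...
After op 6 (move_right): buffer="whd" (len 3), cursors c1@1 c2@1 c3@3 c4@3, authorship ...
After op 7 (insert('m')): buffer="wmmhdmm" (len 7), cursors c1@3 c2@3 c3@7 c4@7, authorship .12..34

Answer: wmmhdmm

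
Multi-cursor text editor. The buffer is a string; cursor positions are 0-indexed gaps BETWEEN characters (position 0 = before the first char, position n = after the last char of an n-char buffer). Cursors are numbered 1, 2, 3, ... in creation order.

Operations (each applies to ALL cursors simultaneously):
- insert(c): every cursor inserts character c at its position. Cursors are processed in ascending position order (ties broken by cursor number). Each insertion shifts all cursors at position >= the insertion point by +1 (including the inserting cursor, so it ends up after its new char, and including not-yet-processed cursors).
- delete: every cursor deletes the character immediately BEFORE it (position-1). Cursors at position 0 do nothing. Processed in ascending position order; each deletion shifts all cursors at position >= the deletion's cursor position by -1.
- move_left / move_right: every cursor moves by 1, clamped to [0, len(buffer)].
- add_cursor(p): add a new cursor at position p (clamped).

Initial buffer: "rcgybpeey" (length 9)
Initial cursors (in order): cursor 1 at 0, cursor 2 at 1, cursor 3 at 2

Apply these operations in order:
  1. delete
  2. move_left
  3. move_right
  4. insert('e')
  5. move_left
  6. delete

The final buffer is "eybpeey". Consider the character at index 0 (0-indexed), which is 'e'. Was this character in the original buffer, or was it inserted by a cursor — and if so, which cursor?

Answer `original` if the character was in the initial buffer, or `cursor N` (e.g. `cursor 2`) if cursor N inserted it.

Answer: cursor 3

Derivation:
After op 1 (delete): buffer="gybpeey" (len 7), cursors c1@0 c2@0 c3@0, authorship .......
After op 2 (move_left): buffer="gybpeey" (len 7), cursors c1@0 c2@0 c3@0, authorship .......
After op 3 (move_right): buffer="gybpeey" (len 7), cursors c1@1 c2@1 c3@1, authorship .......
After op 4 (insert('e')): buffer="geeeybpeey" (len 10), cursors c1@4 c2@4 c3@4, authorship .123......
After op 5 (move_left): buffer="geeeybpeey" (len 10), cursors c1@3 c2@3 c3@3, authorship .123......
After op 6 (delete): buffer="eybpeey" (len 7), cursors c1@0 c2@0 c3@0, authorship 3......
Authorship (.=original, N=cursor N): 3 . . . . . .
Index 0: author = 3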